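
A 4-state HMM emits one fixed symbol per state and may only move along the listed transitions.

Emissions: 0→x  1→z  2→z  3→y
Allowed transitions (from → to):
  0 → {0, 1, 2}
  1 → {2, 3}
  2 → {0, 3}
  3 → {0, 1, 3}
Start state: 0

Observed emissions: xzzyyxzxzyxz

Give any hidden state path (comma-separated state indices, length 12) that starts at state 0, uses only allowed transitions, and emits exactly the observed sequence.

  0: obs=x cand={0} pick 0 [start]
  1: obs=z cand={1,2} pick 1 [0->1 ok]
  2: obs=z cand={1,2} pick 2 [1->2 ok]
  3: obs=y cand={3} pick 3 [2->3 ok]
  4: obs=y cand={3} pick 3 [3->3 ok]
  5: obs=x cand={0} pick 0 [3->0 ok]
  6: obs=z cand={1,2} pick 2 [0->2 ok]
  7: obs=x cand={0} pick 0 [2->0 ok]
  8: obs=z cand={1,2} pick 2 [0->2 ok]
  9: obs=y cand={3} pick 3 [2->3 ok]
  10: obs=x cand={0} pick 0 [3->0 ok]
  11: obs=z cand={1,2} pick 1 [0->1 ok]

0,1,2,3,3,0,2,0,2,3,0,1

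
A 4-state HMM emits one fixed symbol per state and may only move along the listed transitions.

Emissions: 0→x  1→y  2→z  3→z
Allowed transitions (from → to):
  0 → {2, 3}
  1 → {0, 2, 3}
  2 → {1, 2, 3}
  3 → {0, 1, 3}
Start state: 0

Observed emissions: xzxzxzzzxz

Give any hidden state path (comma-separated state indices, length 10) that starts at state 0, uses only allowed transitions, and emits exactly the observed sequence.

  pos 0: x in {0}, choose 0; start
  pos 1: z in {2,3}, choose 3; 0->3 ok
  pos 2: x in {0}, choose 0; 3->0 ok
  pos 3: z in {2,3}, choose 3; 0->3 ok
  pos 4: x in {0}, choose 0; 3->0 ok
  pos 5: z in {2,3}, choose 2; 0->2 ok
  pos 6: z in {2,3}, choose 2; 2->2 ok
  pos 7: z in {2,3}, choose 3; 2->3 ok
  pos 8: x in {0}, choose 0; 3->0 ok
  pos 9: z in {2,3}, choose 3; 0->3 ok

0,3,0,3,0,2,2,3,0,3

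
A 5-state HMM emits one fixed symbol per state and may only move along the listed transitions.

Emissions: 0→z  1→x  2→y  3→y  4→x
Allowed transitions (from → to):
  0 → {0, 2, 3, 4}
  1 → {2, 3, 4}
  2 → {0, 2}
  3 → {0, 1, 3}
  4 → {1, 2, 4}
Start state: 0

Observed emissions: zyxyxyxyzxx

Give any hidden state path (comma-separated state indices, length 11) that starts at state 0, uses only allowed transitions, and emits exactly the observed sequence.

0,3,1,3,1,3,1,3,0,4,1

  0: obs=z cand={0} pick 0 [start]
  1: obs=y cand={2,3} pick 3 [0->3 ok]
  2: obs=x cand={1,4} pick 1 [3->1 ok]
  3: obs=y cand={2,3} pick 3 [1->3 ok]
  4: obs=x cand={1,4} pick 1 [3->1 ok]
  5: obs=y cand={2,3} pick 3 [1->3 ok]
  6: obs=x cand={1,4} pick 1 [3->1 ok]
  7: obs=y cand={2,3} pick 3 [1->3 ok]
  8: obs=z cand={0} pick 0 [3->0 ok]
  9: obs=x cand={1,4} pick 4 [0->4 ok]
  10: obs=x cand={1,4} pick 1 [4->1 ok]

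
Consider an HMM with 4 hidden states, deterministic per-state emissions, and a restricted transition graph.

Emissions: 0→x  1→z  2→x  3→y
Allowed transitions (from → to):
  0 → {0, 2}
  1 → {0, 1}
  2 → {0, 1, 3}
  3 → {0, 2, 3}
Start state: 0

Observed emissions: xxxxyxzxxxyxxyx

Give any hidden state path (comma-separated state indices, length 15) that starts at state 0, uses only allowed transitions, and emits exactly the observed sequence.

  pos 0: x in {0,2}, choose 0; start
  pos 1: x in {0,2}, choose 2; 0->2 ok
  pos 2: x in {0,2}, choose 0; 2->0 ok
  pos 3: x in {0,2}, choose 2; 0->2 ok
  pos 4: y in {3}, choose 3; 2->3 ok
  pos 5: x in {0,2}, choose 2; 3->2 ok
  pos 6: z in {1}, choose 1; 2->1 ok
  pos 7: x in {0,2}, choose 0; 1->0 ok
  pos 8: x in {0,2}, choose 0; 0->0 ok
  pos 9: x in {0,2}, choose 2; 0->2 ok
  pos 10: y in {3}, choose 3; 2->3 ok
  pos 11: x in {0,2}, choose 0; 3->0 ok
  pos 12: x in {0,2}, choose 2; 0->2 ok
  pos 13: y in {3}, choose 3; 2->3 ok
  pos 14: x in {0,2}, choose 2; 3->2 ok

0,2,0,2,3,2,1,0,0,2,3,0,2,3,2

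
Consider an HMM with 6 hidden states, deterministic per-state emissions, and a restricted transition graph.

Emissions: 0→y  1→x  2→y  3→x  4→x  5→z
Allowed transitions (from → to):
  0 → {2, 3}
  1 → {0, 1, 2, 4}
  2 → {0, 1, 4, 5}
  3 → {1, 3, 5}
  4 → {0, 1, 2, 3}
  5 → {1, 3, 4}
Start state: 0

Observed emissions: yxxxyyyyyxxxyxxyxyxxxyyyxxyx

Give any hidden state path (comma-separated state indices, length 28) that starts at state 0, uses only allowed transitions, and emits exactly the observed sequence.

  [0] y  {0,2}  => 0  start
  [1] x  {1,3,4}  => 3  0->3 ok
  [2] x  {1,3,4}  => 1  3->1 ok
  [3] x  {1,3,4}  => 4  1->4 ok
  [4] y  {0,2}  => 0  4->0 ok
  [5] y  {0,2}  => 2  0->2 ok
  [6] y  {0,2}  => 0  2->0 ok
  [7] y  {0,2}  => 2  0->2 ok
  [8] y  {0,2}  => 0  2->0 ok
  [9] x  {1,3,4}  => 3  0->3 ok
  [10] x  {1,3,4}  => 1  3->1 ok
  [11] x  {1,3,4}  => 4  1->4 ok
  [12] y  {0,2}  => 2  4->2 ok
  [13] x  {1,3,4}  => 1  2->1 ok
  [14] x  {1,3,4}  => 1  1->1 ok
  [15] y  {0,2}  => 2  1->2 ok
  [16] x  {1,3,4}  => 1  2->1 ok
  [17] y  {0,2}  => 0  1->0 ok
  [18] x  {1,3,4}  => 3  0->3 ok
  [19] x  {1,3,4}  => 1  3->1 ok
  [20] x  {1,3,4}  => 4  1->4 ok
  [21] y  {0,2}  => 2  4->2 ok
  [22] y  {0,2}  => 0  2->0 ok
  [23] y  {0,2}  => 2  0->2 ok
  [24] x  {1,3,4}  => 1  2->1 ok
  [25] x  {1,3,4}  => 1  1->1 ok
  [26] y  {0,2}  => 2  1->2 ok
  [27] x  {1,3,4}  => 4  2->4 ok

0,3,1,4,0,2,0,2,0,3,1,4,2,1,1,2,1,0,3,1,4,2,0,2,1,1,2,4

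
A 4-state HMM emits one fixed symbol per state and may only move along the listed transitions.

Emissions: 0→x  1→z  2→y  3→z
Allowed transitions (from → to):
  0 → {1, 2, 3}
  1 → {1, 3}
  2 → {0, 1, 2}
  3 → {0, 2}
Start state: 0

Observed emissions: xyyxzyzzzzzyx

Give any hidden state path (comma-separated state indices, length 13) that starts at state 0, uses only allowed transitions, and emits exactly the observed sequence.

  0: obs=x cand={0} pick 0 [start]
  1: obs=y cand={2} pick 2 [0->2 ok]
  2: obs=y cand={2} pick 2 [2->2 ok]
  3: obs=x cand={0} pick 0 [2->0 ok]
  4: obs=z cand={1,3} pick 3 [0->3 ok]
  5: obs=y cand={2} pick 2 [3->2 ok]
  6: obs=z cand={1,3} pick 1 [2->1 ok]
  7: obs=z cand={1,3} pick 1 [1->1 ok]
  8: obs=z cand={1,3} pick 1 [1->1 ok]
  9: obs=z cand={1,3} pick 1 [1->1 ok]
  10: obs=z cand={1,3} pick 3 [1->3 ok]
  11: obs=y cand={2} pick 2 [3->2 ok]
  12: obs=x cand={0} pick 0 [2->0 ok]

0,2,2,0,3,2,1,1,1,1,3,2,0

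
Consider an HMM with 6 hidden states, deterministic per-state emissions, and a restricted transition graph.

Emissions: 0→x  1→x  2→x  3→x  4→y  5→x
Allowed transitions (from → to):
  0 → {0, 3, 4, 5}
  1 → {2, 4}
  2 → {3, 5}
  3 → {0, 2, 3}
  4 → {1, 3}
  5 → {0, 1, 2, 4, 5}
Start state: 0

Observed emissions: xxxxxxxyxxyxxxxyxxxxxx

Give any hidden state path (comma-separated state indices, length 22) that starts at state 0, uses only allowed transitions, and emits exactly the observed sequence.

  [0] x  {0,1,2,3,5}  => 0  start
  [1] x  {0,1,2,3,5}  => 5  0->5 ok
  [2] x  {0,1,2,3,5}  => 1  5->1 ok
  [3] x  {0,1,2,3,5}  => 2  1->2 ok
  [4] x  {0,1,2,3,5}  => 3  2->3 ok
  [5] x  {0,1,2,3,5}  => 3  3->3 ok
  [6] x  {0,1,2,3,5}  => 0  3->0 ok
  [7] y  {4}  => 4  0->4 ok
  [8] x  {0,1,2,3,5}  => 3  4->3 ok
  [9] x  {0,1,2,3,5}  => 0  3->0 ok
  [10] y  {4}  => 4  0->4 ok
  [11] x  {0,1,2,3,5}  => 3  4->3 ok
  [12] x  {0,1,2,3,5}  => 3  3->3 ok
  [13] x  {0,1,2,3,5}  => 2  3->2 ok
  [14] x  {0,1,2,3,5}  => 5  2->5 ok
  [15] y  {4}  => 4  5->4 ok
  [16] x  {0,1,2,3,5}  => 3  4->3 ok
  [17] x  {0,1,2,3,5}  => 0  3->0 ok
  [18] x  {0,1,2,3,5}  => 0  0->0 ok
  [19] x  {0,1,2,3,5}  => 3  0->3 ok
  [20] x  {0,1,2,3,5}  => 2  3->2 ok
  [21] x  {0,1,2,3,5}  => 3  2->3 ok

0,5,1,2,3,3,0,4,3,0,4,3,3,2,5,4,3,0,0,3,2,3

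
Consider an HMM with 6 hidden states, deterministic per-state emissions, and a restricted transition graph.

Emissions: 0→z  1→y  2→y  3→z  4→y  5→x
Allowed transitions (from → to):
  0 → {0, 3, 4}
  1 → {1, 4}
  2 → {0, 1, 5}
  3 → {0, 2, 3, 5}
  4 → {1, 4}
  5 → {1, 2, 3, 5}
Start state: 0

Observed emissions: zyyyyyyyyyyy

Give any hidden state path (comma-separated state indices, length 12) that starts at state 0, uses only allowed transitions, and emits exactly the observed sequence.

0,4,1,1,1,4,1,4,1,1,4,4

  0: obs=z cand={0,3} pick 0 [start]
  1: obs=y cand={1,2,4} pick 4 [0->4 ok]
  2: obs=y cand={1,2,4} pick 1 [4->1 ok]
  3: obs=y cand={1,2,4} pick 1 [1->1 ok]
  4: obs=y cand={1,2,4} pick 1 [1->1 ok]
  5: obs=y cand={1,2,4} pick 4 [1->4 ok]
  6: obs=y cand={1,2,4} pick 1 [4->1 ok]
  7: obs=y cand={1,2,4} pick 4 [1->4 ok]
  8: obs=y cand={1,2,4} pick 1 [4->1 ok]
  9: obs=y cand={1,2,4} pick 1 [1->1 ok]
  10: obs=y cand={1,2,4} pick 4 [1->4 ok]
  11: obs=y cand={1,2,4} pick 4 [4->4 ok]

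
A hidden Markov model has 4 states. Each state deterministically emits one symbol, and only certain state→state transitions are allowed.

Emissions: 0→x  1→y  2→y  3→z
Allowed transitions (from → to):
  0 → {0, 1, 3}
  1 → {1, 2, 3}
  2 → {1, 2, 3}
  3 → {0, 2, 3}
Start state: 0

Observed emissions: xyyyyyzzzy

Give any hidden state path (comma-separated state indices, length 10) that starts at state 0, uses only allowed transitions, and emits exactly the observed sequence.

0,1,1,1,2,1,3,3,3,2

  t0 'x' -> {0}, take 0 (start)
  t1 'y' -> {1,2}, take 1 (0->1 ok)
  t2 'y' -> {1,2}, take 1 (1->1 ok)
  t3 'y' -> {1,2}, take 1 (1->1 ok)
  t4 'y' -> {1,2}, take 2 (1->2 ok)
  t5 'y' -> {1,2}, take 1 (2->1 ok)
  t6 'z' -> {3}, take 3 (1->3 ok)
  t7 'z' -> {3}, take 3 (3->3 ok)
  t8 'z' -> {3}, take 3 (3->3 ok)
  t9 'y' -> {1,2}, take 2 (3->2 ok)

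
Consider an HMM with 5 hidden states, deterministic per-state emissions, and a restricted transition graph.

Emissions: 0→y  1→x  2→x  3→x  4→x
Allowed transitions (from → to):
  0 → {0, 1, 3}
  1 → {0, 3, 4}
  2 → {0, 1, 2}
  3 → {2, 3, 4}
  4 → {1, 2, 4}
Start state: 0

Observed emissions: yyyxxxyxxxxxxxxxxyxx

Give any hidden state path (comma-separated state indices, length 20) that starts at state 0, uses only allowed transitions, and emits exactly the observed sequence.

0,0,0,3,4,2,0,1,4,4,1,4,4,1,3,4,1,0,1,4

  [0] y  {0}  => 0  start
  [1] y  {0}  => 0  0->0 ok
  [2] y  {0}  => 0  0->0 ok
  [3] x  {1,2,3,4}  => 3  0->3 ok
  [4] x  {1,2,3,4}  => 4  3->4 ok
  [5] x  {1,2,3,4}  => 2  4->2 ok
  [6] y  {0}  => 0  2->0 ok
  [7] x  {1,2,3,4}  => 1  0->1 ok
  [8] x  {1,2,3,4}  => 4  1->4 ok
  [9] x  {1,2,3,4}  => 4  4->4 ok
  [10] x  {1,2,3,4}  => 1  4->1 ok
  [11] x  {1,2,3,4}  => 4  1->4 ok
  [12] x  {1,2,3,4}  => 4  4->4 ok
  [13] x  {1,2,3,4}  => 1  4->1 ok
  [14] x  {1,2,3,4}  => 3  1->3 ok
  [15] x  {1,2,3,4}  => 4  3->4 ok
  [16] x  {1,2,3,4}  => 1  4->1 ok
  [17] y  {0}  => 0  1->0 ok
  [18] x  {1,2,3,4}  => 1  0->1 ok
  [19] x  {1,2,3,4}  => 4  1->4 ok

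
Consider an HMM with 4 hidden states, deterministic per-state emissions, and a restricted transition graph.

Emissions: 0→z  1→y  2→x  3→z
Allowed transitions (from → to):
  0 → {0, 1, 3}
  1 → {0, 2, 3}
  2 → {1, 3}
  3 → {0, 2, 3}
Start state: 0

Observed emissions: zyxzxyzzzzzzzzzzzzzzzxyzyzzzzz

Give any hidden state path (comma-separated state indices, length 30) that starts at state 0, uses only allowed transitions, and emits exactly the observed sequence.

0,1,2,3,2,1,0,0,0,0,0,0,3,0,0,3,3,0,3,3,3,2,1,0,1,0,0,3,0,3

  pos 0: z in {0,3}, choose 0; start
  pos 1: y in {1}, choose 1; 0->1 ok
  pos 2: x in {2}, choose 2; 1->2 ok
  pos 3: z in {0,3}, choose 3; 2->3 ok
  pos 4: x in {2}, choose 2; 3->2 ok
  pos 5: y in {1}, choose 1; 2->1 ok
  pos 6: z in {0,3}, choose 0; 1->0 ok
  pos 7: z in {0,3}, choose 0; 0->0 ok
  pos 8: z in {0,3}, choose 0; 0->0 ok
  pos 9: z in {0,3}, choose 0; 0->0 ok
  pos 10: z in {0,3}, choose 0; 0->0 ok
  pos 11: z in {0,3}, choose 0; 0->0 ok
  pos 12: z in {0,3}, choose 3; 0->3 ok
  pos 13: z in {0,3}, choose 0; 3->0 ok
  pos 14: z in {0,3}, choose 0; 0->0 ok
  pos 15: z in {0,3}, choose 3; 0->3 ok
  pos 16: z in {0,3}, choose 3; 3->3 ok
  pos 17: z in {0,3}, choose 0; 3->0 ok
  pos 18: z in {0,3}, choose 3; 0->3 ok
  pos 19: z in {0,3}, choose 3; 3->3 ok
  pos 20: z in {0,3}, choose 3; 3->3 ok
  pos 21: x in {2}, choose 2; 3->2 ok
  pos 22: y in {1}, choose 1; 2->1 ok
  pos 23: z in {0,3}, choose 0; 1->0 ok
  pos 24: y in {1}, choose 1; 0->1 ok
  pos 25: z in {0,3}, choose 0; 1->0 ok
  pos 26: z in {0,3}, choose 0; 0->0 ok
  pos 27: z in {0,3}, choose 3; 0->3 ok
  pos 28: z in {0,3}, choose 0; 3->0 ok
  pos 29: z in {0,3}, choose 3; 0->3 ok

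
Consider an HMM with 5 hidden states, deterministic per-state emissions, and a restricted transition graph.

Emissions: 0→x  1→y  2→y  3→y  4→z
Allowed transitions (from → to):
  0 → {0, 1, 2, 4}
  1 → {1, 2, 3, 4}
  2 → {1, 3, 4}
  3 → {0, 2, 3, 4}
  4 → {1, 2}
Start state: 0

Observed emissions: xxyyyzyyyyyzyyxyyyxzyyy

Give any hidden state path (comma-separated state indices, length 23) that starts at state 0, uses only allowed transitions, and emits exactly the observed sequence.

0,0,1,2,3,4,1,1,1,1,3,4,2,3,0,1,1,3,0,4,1,3,3

  [0] x  {0}  => 0  start
  [1] x  {0}  => 0  0->0 ok
  [2] y  {1,2,3}  => 1  0->1 ok
  [3] y  {1,2,3}  => 2  1->2 ok
  [4] y  {1,2,3}  => 3  2->3 ok
  [5] z  {4}  => 4  3->4 ok
  [6] y  {1,2,3}  => 1  4->1 ok
  [7] y  {1,2,3}  => 1  1->1 ok
  [8] y  {1,2,3}  => 1  1->1 ok
  [9] y  {1,2,3}  => 1  1->1 ok
  [10] y  {1,2,3}  => 3  1->3 ok
  [11] z  {4}  => 4  3->4 ok
  [12] y  {1,2,3}  => 2  4->2 ok
  [13] y  {1,2,3}  => 3  2->3 ok
  [14] x  {0}  => 0  3->0 ok
  [15] y  {1,2,3}  => 1  0->1 ok
  [16] y  {1,2,3}  => 1  1->1 ok
  [17] y  {1,2,3}  => 3  1->3 ok
  [18] x  {0}  => 0  3->0 ok
  [19] z  {4}  => 4  0->4 ok
  [20] y  {1,2,3}  => 1  4->1 ok
  [21] y  {1,2,3}  => 3  1->3 ok
  [22] y  {1,2,3}  => 3  3->3 ok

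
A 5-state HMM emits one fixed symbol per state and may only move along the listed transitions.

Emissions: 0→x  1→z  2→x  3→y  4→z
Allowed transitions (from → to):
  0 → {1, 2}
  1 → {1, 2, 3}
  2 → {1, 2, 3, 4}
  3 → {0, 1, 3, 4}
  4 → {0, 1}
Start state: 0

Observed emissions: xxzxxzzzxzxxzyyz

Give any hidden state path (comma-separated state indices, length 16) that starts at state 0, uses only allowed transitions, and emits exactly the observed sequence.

  0: obs=x cand={0,2} pick 0 [start]
  1: obs=x cand={0,2} pick 2 [0->2 ok]
  2: obs=z cand={1,4} pick 4 [2->4 ok]
  3: obs=x cand={0,2} pick 0 [4->0 ok]
  4: obs=x cand={0,2} pick 2 [0->2 ok]
  5: obs=z cand={1,4} pick 4 [2->4 ok]
  6: obs=z cand={1,4} pick 1 [4->1 ok]
  7: obs=z cand={1,4} pick 1 [1->1 ok]
  8: obs=x cand={0,2} pick 2 [1->2 ok]
  9: obs=z cand={1,4} pick 4 [2->4 ok]
  10: obs=x cand={0,2} pick 0 [4->0 ok]
  11: obs=x cand={0,2} pick 2 [0->2 ok]
  12: obs=z cand={1,4} pick 1 [2->1 ok]
  13: obs=y cand={3} pick 3 [1->3 ok]
  14: obs=y cand={3} pick 3 [3->3 ok]
  15: obs=z cand={1,4} pick 4 [3->4 ok]

0,2,4,0,2,4,1,1,2,4,0,2,1,3,3,4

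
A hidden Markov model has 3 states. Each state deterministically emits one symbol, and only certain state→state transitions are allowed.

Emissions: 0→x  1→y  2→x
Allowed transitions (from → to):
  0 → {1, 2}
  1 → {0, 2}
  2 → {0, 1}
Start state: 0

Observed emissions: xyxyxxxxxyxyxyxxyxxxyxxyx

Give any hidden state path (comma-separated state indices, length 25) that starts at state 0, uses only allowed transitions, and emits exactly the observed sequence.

  0: obs=x cand={0,2} pick 0 [start]
  1: obs=y cand={1} pick 1 [0->1 ok]
  2: obs=x cand={0,2} pick 2 [1->2 ok]
  3: obs=y cand={1} pick 1 [2->1 ok]
  4: obs=x cand={0,2} pick 2 [1->2 ok]
  5: obs=x cand={0,2} pick 0 [2->0 ok]
  6: obs=x cand={0,2} pick 2 [0->2 ok]
  7: obs=x cand={0,2} pick 0 [2->0 ok]
  8: obs=x cand={0,2} pick 2 [0->2 ok]
  9: obs=y cand={1} pick 1 [2->1 ok]
  10: obs=x cand={0,2} pick 0 [1->0 ok]
  11: obs=y cand={1} pick 1 [0->1 ok]
  12: obs=x cand={0,2} pick 0 [1->0 ok]
  13: obs=y cand={1} pick 1 [0->1 ok]
  14: obs=x cand={0,2} pick 0 [1->0 ok]
  15: obs=x cand={0,2} pick 2 [0->2 ok]
  16: obs=y cand={1} pick 1 [2->1 ok]
  17: obs=x cand={0,2} pick 2 [1->2 ok]
  18: obs=x cand={0,2} pick 0 [2->0 ok]
  19: obs=x cand={0,2} pick 2 [0->2 ok]
  20: obs=y cand={1} pick 1 [2->1 ok]
  21: obs=x cand={0,2} pick 0 [1->0 ok]
  22: obs=x cand={0,2} pick 2 [0->2 ok]
  23: obs=y cand={1} pick 1 [2->1 ok]
  24: obs=x cand={0,2} pick 0 [1->0 ok]

0,1,2,1,2,0,2,0,2,1,0,1,0,1,0,2,1,2,0,2,1,0,2,1,0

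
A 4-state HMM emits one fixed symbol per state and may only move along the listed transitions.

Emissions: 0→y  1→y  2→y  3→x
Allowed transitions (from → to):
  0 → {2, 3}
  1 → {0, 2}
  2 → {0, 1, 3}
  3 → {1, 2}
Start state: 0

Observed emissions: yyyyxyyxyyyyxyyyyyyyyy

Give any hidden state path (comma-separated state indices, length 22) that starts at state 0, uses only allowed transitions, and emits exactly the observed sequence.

  [0] y  {0,1,2}  => 0  start
  [1] y  {0,1,2}  => 2  0->2 ok
  [2] y  {0,1,2}  => 1  2->1 ok
  [3] y  {0,1,2}  => 0  1->0 ok
  [4] x  {3}  => 3  0->3 ok
  [5] y  {0,1,2}  => 2  3->2 ok
  [6] y  {0,1,2}  => 0  2->0 ok
  [7] x  {3}  => 3  0->3 ok
  [8] y  {0,1,2}  => 1  3->1 ok
  [9] y  {0,1,2}  => 2  1->2 ok
  [10] y  {0,1,2}  => 0  2->0 ok
  [11] y  {0,1,2}  => 2  0->2 ok
  [12] x  {3}  => 3  2->3 ok
  [13] y  {0,1,2}  => 2  3->2 ok
  [14] y  {0,1,2}  => 0  2->0 ok
  [15] y  {0,1,2}  => 2  0->2 ok
  [16] y  {0,1,2}  => 0  2->0 ok
  [17] y  {0,1,2}  => 2  0->2 ok
  [18] y  {0,1,2}  => 1  2->1 ok
  [19] y  {0,1,2}  => 2  1->2 ok
  [20] y  {0,1,2}  => 1  2->1 ok
  [21] y  {0,1,2}  => 2  1->2 ok

0,2,1,0,3,2,0,3,1,2,0,2,3,2,0,2,0,2,1,2,1,2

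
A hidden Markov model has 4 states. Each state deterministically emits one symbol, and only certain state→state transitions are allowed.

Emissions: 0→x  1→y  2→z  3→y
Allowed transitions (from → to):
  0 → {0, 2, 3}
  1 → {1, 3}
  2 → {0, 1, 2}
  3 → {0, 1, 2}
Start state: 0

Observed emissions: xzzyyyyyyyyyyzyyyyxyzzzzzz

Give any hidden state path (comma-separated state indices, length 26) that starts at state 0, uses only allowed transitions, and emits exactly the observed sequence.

  [0] x  {0}  => 0  start
  [1] z  {2}  => 2  0->2 ok
  [2] z  {2}  => 2  2->2 ok
  [3] y  {1,3}  => 1  2->1 ok
  [4] y  {1,3}  => 1  1->1 ok
  [5] y  {1,3}  => 3  1->3 ok
  [6] y  {1,3}  => 1  3->1 ok
  [7] y  {1,3}  => 1  1->1 ok
  [8] y  {1,3}  => 1  1->1 ok
  [9] y  {1,3}  => 1  1->1 ok
  [10] y  {1,3}  => 1  1->1 ok
  [11] y  {1,3}  => 1  1->1 ok
  [12] y  {1,3}  => 3  1->3 ok
  [13] z  {2}  => 2  3->2 ok
  [14] y  {1,3}  => 1  2->1 ok
  [15] y  {1,3}  => 1  1->1 ok
  [16] y  {1,3}  => 1  1->1 ok
  [17] y  {1,3}  => 3  1->3 ok
  [18] x  {0}  => 0  3->0 ok
  [19] y  {1,3}  => 3  0->3 ok
  [20] z  {2}  => 2  3->2 ok
  [21] z  {2}  => 2  2->2 ok
  [22] z  {2}  => 2  2->2 ok
  [23] z  {2}  => 2  2->2 ok
  [24] z  {2}  => 2  2->2 ok
  [25] z  {2}  => 2  2->2 ok

0,2,2,1,1,3,1,1,1,1,1,1,3,2,1,1,1,3,0,3,2,2,2,2,2,2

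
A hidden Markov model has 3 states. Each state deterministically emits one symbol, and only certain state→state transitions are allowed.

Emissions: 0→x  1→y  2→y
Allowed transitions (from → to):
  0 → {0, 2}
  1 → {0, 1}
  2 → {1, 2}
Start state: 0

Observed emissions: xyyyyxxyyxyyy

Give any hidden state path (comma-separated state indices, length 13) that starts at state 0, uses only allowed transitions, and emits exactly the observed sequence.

0,2,2,1,1,0,0,2,1,0,2,2,1

  0: obs=x cand={0} pick 0 [start]
  1: obs=y cand={1,2} pick 2 [0->2 ok]
  2: obs=y cand={1,2} pick 2 [2->2 ok]
  3: obs=y cand={1,2} pick 1 [2->1 ok]
  4: obs=y cand={1,2} pick 1 [1->1 ok]
  5: obs=x cand={0} pick 0 [1->0 ok]
  6: obs=x cand={0} pick 0 [0->0 ok]
  7: obs=y cand={1,2} pick 2 [0->2 ok]
  8: obs=y cand={1,2} pick 1 [2->1 ok]
  9: obs=x cand={0} pick 0 [1->0 ok]
  10: obs=y cand={1,2} pick 2 [0->2 ok]
  11: obs=y cand={1,2} pick 2 [2->2 ok]
  12: obs=y cand={1,2} pick 1 [2->1 ok]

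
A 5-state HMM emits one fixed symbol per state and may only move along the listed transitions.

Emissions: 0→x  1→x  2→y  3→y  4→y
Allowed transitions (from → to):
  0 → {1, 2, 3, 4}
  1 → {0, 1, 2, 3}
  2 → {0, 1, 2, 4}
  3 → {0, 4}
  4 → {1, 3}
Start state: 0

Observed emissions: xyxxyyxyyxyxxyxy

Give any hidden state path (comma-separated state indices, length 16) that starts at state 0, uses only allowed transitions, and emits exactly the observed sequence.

  t0 'x' -> {0,1}, take 0 (start)
  t1 'y' -> {2,3,4}, take 3 (0->3 ok)
  t2 'x' -> {0,1}, take 0 (3->0 ok)
  t3 'x' -> {0,1}, take 1 (0->1 ok)
  t4 'y' -> {2,3,4}, take 2 (1->2 ok)
  t5 'y' -> {2,3,4}, take 2 (2->2 ok)
  t6 'x' -> {0,1}, take 0 (2->0 ok)
  t7 'y' -> {2,3,4}, take 2 (0->2 ok)
  t8 'y' -> {2,3,4}, take 2 (2->2 ok)
  t9 'x' -> {0,1}, take 0 (2->0 ok)
  t10 'y' -> {2,3,4}, take 3 (0->3 ok)
  t11 'x' -> {0,1}, take 0 (3->0 ok)
  t12 'x' -> {0,1}, take 1 (0->1 ok)
  t13 'y' -> {2,3,4}, take 2 (1->2 ok)
  t14 'x' -> {0,1}, take 0 (2->0 ok)
  t15 'y' -> {2,3,4}, take 2 (0->2 ok)

0,3,0,1,2,2,0,2,2,0,3,0,1,2,0,2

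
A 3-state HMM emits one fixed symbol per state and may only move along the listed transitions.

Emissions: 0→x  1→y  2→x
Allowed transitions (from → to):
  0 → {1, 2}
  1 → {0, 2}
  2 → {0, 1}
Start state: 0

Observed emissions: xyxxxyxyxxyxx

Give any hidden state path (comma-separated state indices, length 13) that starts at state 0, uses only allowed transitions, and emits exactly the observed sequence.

  pos 0: x in {0,2}, choose 0; start
  pos 1: y in {1}, choose 1; 0->1 ok
  pos 2: x in {0,2}, choose 0; 1->0 ok
  pos 3: x in {0,2}, choose 2; 0->2 ok
  pos 4: x in {0,2}, choose 0; 2->0 ok
  pos 5: y in {1}, choose 1; 0->1 ok
  pos 6: x in {0,2}, choose 0; 1->0 ok
  pos 7: y in {1}, choose 1; 0->1 ok
  pos 8: x in {0,2}, choose 2; 1->2 ok
  pos 9: x in {0,2}, choose 0; 2->0 ok
  pos 10: y in {1}, choose 1; 0->1 ok
  pos 11: x in {0,2}, choose 2; 1->2 ok
  pos 12: x in {0,2}, choose 0; 2->0 ok

0,1,0,2,0,1,0,1,2,0,1,2,0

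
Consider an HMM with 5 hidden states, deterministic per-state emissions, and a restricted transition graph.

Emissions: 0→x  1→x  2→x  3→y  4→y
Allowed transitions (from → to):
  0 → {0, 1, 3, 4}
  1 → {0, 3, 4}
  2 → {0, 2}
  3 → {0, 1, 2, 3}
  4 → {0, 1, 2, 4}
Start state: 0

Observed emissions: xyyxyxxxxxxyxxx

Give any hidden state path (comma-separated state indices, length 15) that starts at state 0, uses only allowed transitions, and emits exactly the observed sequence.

0,3,3,0,3,1,0,1,0,0,1,3,2,2,0

  pos 0: x in {0,1,2}, choose 0; start
  pos 1: y in {3,4}, choose 3; 0->3 ok
  pos 2: y in {3,4}, choose 3; 3->3 ok
  pos 3: x in {0,1,2}, choose 0; 3->0 ok
  pos 4: y in {3,4}, choose 3; 0->3 ok
  pos 5: x in {0,1,2}, choose 1; 3->1 ok
  pos 6: x in {0,1,2}, choose 0; 1->0 ok
  pos 7: x in {0,1,2}, choose 1; 0->1 ok
  pos 8: x in {0,1,2}, choose 0; 1->0 ok
  pos 9: x in {0,1,2}, choose 0; 0->0 ok
  pos 10: x in {0,1,2}, choose 1; 0->1 ok
  pos 11: y in {3,4}, choose 3; 1->3 ok
  pos 12: x in {0,1,2}, choose 2; 3->2 ok
  pos 13: x in {0,1,2}, choose 2; 2->2 ok
  pos 14: x in {0,1,2}, choose 0; 2->0 ok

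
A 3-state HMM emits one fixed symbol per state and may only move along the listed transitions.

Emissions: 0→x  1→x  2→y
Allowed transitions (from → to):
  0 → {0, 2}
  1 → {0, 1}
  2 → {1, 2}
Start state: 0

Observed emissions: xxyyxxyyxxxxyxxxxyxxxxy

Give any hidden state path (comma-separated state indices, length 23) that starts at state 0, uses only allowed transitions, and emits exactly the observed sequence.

  t0 'x' -> {0,1}, take 0 (start)
  t1 'x' -> {0,1}, take 0 (0->0 ok)
  t2 'y' -> {2}, take 2 (0->2 ok)
  t3 'y' -> {2}, take 2 (2->2 ok)
  t4 'x' -> {0,1}, take 1 (2->1 ok)
  t5 'x' -> {0,1}, take 0 (1->0 ok)
  t6 'y' -> {2}, take 2 (0->2 ok)
  t7 'y' -> {2}, take 2 (2->2 ok)
  t8 'x' -> {0,1}, take 1 (2->1 ok)
  t9 'x' -> {0,1}, take 1 (1->1 ok)
  t10 'x' -> {0,1}, take 0 (1->0 ok)
  t11 'x' -> {0,1}, take 0 (0->0 ok)
  t12 'y' -> {2}, take 2 (0->2 ok)
  t13 'x' -> {0,1}, take 1 (2->1 ok)
  t14 'x' -> {0,1}, take 1 (1->1 ok)
  t15 'x' -> {0,1}, take 0 (1->0 ok)
  t16 'x' -> {0,1}, take 0 (0->0 ok)
  t17 'y' -> {2}, take 2 (0->2 ok)
  t18 'x' -> {0,1}, take 1 (2->1 ok)
  t19 'x' -> {0,1}, take 1 (1->1 ok)
  t20 'x' -> {0,1}, take 1 (1->1 ok)
  t21 'x' -> {0,1}, take 0 (1->0 ok)
  t22 'y' -> {2}, take 2 (0->2 ok)

0,0,2,2,1,0,2,2,1,1,0,0,2,1,1,0,0,2,1,1,1,0,2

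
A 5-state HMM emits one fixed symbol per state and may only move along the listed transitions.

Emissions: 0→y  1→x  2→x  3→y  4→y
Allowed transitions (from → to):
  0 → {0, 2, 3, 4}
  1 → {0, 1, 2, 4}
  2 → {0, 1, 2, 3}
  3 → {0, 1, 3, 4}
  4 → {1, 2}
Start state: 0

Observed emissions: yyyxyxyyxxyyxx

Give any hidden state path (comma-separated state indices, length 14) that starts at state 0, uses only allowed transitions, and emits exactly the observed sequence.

0,0,4,2,0,2,3,4,2,2,0,4,1,1

  t0 'y' -> {0,3,4}, take 0 (start)
  t1 'y' -> {0,3,4}, take 0 (0->0 ok)
  t2 'y' -> {0,3,4}, take 4 (0->4 ok)
  t3 'x' -> {1,2}, take 2 (4->2 ok)
  t4 'y' -> {0,3,4}, take 0 (2->0 ok)
  t5 'x' -> {1,2}, take 2 (0->2 ok)
  t6 'y' -> {0,3,4}, take 3 (2->3 ok)
  t7 'y' -> {0,3,4}, take 4 (3->4 ok)
  t8 'x' -> {1,2}, take 2 (4->2 ok)
  t9 'x' -> {1,2}, take 2 (2->2 ok)
  t10 'y' -> {0,3,4}, take 0 (2->0 ok)
  t11 'y' -> {0,3,4}, take 4 (0->4 ok)
  t12 'x' -> {1,2}, take 1 (4->1 ok)
  t13 'x' -> {1,2}, take 1 (1->1 ok)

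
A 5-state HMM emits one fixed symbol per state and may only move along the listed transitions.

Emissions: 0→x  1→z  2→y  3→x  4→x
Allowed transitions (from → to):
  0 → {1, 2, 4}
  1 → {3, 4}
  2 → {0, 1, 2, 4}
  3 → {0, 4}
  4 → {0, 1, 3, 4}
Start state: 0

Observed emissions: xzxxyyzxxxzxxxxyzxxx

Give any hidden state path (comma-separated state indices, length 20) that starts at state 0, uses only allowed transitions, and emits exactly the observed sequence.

0,1,4,0,2,2,1,4,4,4,1,4,4,4,0,2,1,3,4,0

  pos 0: x in {0,3,4}, choose 0; start
  pos 1: z in {1}, choose 1; 0->1 ok
  pos 2: x in {0,3,4}, choose 4; 1->4 ok
  pos 3: x in {0,3,4}, choose 0; 4->0 ok
  pos 4: y in {2}, choose 2; 0->2 ok
  pos 5: y in {2}, choose 2; 2->2 ok
  pos 6: z in {1}, choose 1; 2->1 ok
  pos 7: x in {0,3,4}, choose 4; 1->4 ok
  pos 8: x in {0,3,4}, choose 4; 4->4 ok
  pos 9: x in {0,3,4}, choose 4; 4->4 ok
  pos 10: z in {1}, choose 1; 4->1 ok
  pos 11: x in {0,3,4}, choose 4; 1->4 ok
  pos 12: x in {0,3,4}, choose 4; 4->4 ok
  pos 13: x in {0,3,4}, choose 4; 4->4 ok
  pos 14: x in {0,3,4}, choose 0; 4->0 ok
  pos 15: y in {2}, choose 2; 0->2 ok
  pos 16: z in {1}, choose 1; 2->1 ok
  pos 17: x in {0,3,4}, choose 3; 1->3 ok
  pos 18: x in {0,3,4}, choose 4; 3->4 ok
  pos 19: x in {0,3,4}, choose 0; 4->0 ok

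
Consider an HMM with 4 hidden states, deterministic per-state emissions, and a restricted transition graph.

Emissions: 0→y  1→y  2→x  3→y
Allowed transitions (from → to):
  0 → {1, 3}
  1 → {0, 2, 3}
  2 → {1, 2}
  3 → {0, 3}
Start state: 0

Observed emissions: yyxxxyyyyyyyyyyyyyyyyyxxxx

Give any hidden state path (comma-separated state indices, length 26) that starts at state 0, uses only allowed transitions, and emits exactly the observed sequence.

0,1,2,2,2,1,3,0,3,3,0,3,3,3,3,3,3,3,3,3,0,1,2,2,2,2

  0: obs=y cand={0,1,3} pick 0 [start]
  1: obs=y cand={0,1,3} pick 1 [0->1 ok]
  2: obs=x cand={2} pick 2 [1->2 ok]
  3: obs=x cand={2} pick 2 [2->2 ok]
  4: obs=x cand={2} pick 2 [2->2 ok]
  5: obs=y cand={0,1,3} pick 1 [2->1 ok]
  6: obs=y cand={0,1,3} pick 3 [1->3 ok]
  7: obs=y cand={0,1,3} pick 0 [3->0 ok]
  8: obs=y cand={0,1,3} pick 3 [0->3 ok]
  9: obs=y cand={0,1,3} pick 3 [3->3 ok]
  10: obs=y cand={0,1,3} pick 0 [3->0 ok]
  11: obs=y cand={0,1,3} pick 3 [0->3 ok]
  12: obs=y cand={0,1,3} pick 3 [3->3 ok]
  13: obs=y cand={0,1,3} pick 3 [3->3 ok]
  14: obs=y cand={0,1,3} pick 3 [3->3 ok]
  15: obs=y cand={0,1,3} pick 3 [3->3 ok]
  16: obs=y cand={0,1,3} pick 3 [3->3 ok]
  17: obs=y cand={0,1,3} pick 3 [3->3 ok]
  18: obs=y cand={0,1,3} pick 3 [3->3 ok]
  19: obs=y cand={0,1,3} pick 3 [3->3 ok]
  20: obs=y cand={0,1,3} pick 0 [3->0 ok]
  21: obs=y cand={0,1,3} pick 1 [0->1 ok]
  22: obs=x cand={2} pick 2 [1->2 ok]
  23: obs=x cand={2} pick 2 [2->2 ok]
  24: obs=x cand={2} pick 2 [2->2 ok]
  25: obs=x cand={2} pick 2 [2->2 ok]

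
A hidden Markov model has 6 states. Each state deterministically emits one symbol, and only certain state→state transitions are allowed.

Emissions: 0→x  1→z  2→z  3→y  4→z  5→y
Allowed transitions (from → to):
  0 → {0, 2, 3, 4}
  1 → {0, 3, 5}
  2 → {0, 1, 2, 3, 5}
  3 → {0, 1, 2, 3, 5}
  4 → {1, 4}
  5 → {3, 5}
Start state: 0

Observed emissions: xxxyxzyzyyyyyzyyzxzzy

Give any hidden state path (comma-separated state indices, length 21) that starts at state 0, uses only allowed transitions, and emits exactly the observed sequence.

0,0,0,3,0,2,3,1,5,5,3,5,3,2,5,3,1,0,4,1,5

  0: obs=x cand={0} pick 0 [start]
  1: obs=x cand={0} pick 0 [0->0 ok]
  2: obs=x cand={0} pick 0 [0->0 ok]
  3: obs=y cand={3,5} pick 3 [0->3 ok]
  4: obs=x cand={0} pick 0 [3->0 ok]
  5: obs=z cand={1,2,4} pick 2 [0->2 ok]
  6: obs=y cand={3,5} pick 3 [2->3 ok]
  7: obs=z cand={1,2,4} pick 1 [3->1 ok]
  8: obs=y cand={3,5} pick 5 [1->5 ok]
  9: obs=y cand={3,5} pick 5 [5->5 ok]
  10: obs=y cand={3,5} pick 3 [5->3 ok]
  11: obs=y cand={3,5} pick 5 [3->5 ok]
  12: obs=y cand={3,5} pick 3 [5->3 ok]
  13: obs=z cand={1,2,4} pick 2 [3->2 ok]
  14: obs=y cand={3,5} pick 5 [2->5 ok]
  15: obs=y cand={3,5} pick 3 [5->3 ok]
  16: obs=z cand={1,2,4} pick 1 [3->1 ok]
  17: obs=x cand={0} pick 0 [1->0 ok]
  18: obs=z cand={1,2,4} pick 4 [0->4 ok]
  19: obs=z cand={1,2,4} pick 1 [4->1 ok]
  20: obs=y cand={3,5} pick 5 [1->5 ok]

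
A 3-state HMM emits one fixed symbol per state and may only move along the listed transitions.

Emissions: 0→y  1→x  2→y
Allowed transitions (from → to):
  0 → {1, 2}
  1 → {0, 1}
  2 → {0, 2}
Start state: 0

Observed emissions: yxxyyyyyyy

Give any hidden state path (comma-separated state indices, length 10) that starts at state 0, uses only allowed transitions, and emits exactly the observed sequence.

0,1,1,0,2,0,2,2,0,2

  0: obs=y cand={0,2} pick 0 [start]
  1: obs=x cand={1} pick 1 [0->1 ok]
  2: obs=x cand={1} pick 1 [1->1 ok]
  3: obs=y cand={0,2} pick 0 [1->0 ok]
  4: obs=y cand={0,2} pick 2 [0->2 ok]
  5: obs=y cand={0,2} pick 0 [2->0 ok]
  6: obs=y cand={0,2} pick 2 [0->2 ok]
  7: obs=y cand={0,2} pick 2 [2->2 ok]
  8: obs=y cand={0,2} pick 0 [2->0 ok]
  9: obs=y cand={0,2} pick 2 [0->2 ok]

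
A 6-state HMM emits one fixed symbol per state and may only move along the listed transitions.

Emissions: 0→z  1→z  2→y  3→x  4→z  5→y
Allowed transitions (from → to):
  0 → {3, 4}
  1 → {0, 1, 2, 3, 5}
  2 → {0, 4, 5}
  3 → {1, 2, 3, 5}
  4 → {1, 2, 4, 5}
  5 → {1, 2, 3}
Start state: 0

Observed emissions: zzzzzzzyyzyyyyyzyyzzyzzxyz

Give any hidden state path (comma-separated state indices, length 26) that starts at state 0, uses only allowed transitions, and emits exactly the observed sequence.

  [0] z  {0,1,4}  => 0  start
  [1] z  {0,1,4}  => 4  0->4 ok
  [2] z  {0,1,4}  => 4  4->4 ok
  [3] z  {0,1,4}  => 1  4->1 ok
  [4] z  {0,1,4}  => 0  1->0 ok
  [5] z  {0,1,4}  => 4  0->4 ok
  [6] z  {0,1,4}  => 4  4->4 ok
  [7] y  {2,5}  => 5  4->5 ok
  [8] y  {2,5}  => 2  5->2 ok
  [9] z  {0,1,4}  => 4  2->4 ok
  [10] y  {2,5}  => 2  4->2 ok
  [11] y  {2,5}  => 5  2->5 ok
  [12] y  {2,5}  => 2  5->2 ok
  [13] y  {2,5}  => 5  2->5 ok
  [14] y  {2,5}  => 2  5->2 ok
  [15] z  {0,1,4}  => 4  2->4 ok
  [16] y  {2,5}  => 2  4->2 ok
  [17] y  {2,5}  => 5  2->5 ok
  [18] z  {0,1,4}  => 1  5->1 ok
  [19] z  {0,1,4}  => 1  1->1 ok
  [20] y  {2,5}  => 5  1->5 ok
  [21] z  {0,1,4}  => 1  5->1 ok
  [22] z  {0,1,4}  => 0  1->0 ok
  [23] x  {3}  => 3  0->3 ok
  [24] y  {2,5}  => 5  3->5 ok
  [25] z  {0,1,4}  => 1  5->1 ok

0,4,4,1,0,4,4,5,2,4,2,5,2,5,2,4,2,5,1,1,5,1,0,3,5,1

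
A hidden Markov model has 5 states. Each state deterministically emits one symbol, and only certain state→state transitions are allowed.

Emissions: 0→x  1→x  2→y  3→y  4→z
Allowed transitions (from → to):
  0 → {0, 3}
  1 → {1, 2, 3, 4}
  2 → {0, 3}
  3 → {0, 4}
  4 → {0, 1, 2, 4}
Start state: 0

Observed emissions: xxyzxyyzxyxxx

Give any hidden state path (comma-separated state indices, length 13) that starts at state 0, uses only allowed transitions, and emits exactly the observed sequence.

0,0,3,4,1,2,3,4,1,2,0,0,0

  t0 'x' -> {0,1}, take 0 (start)
  t1 'x' -> {0,1}, take 0 (0->0 ok)
  t2 'y' -> {2,3}, take 3 (0->3 ok)
  t3 'z' -> {4}, take 4 (3->4 ok)
  t4 'x' -> {0,1}, take 1 (4->1 ok)
  t5 'y' -> {2,3}, take 2 (1->2 ok)
  t6 'y' -> {2,3}, take 3 (2->3 ok)
  t7 'z' -> {4}, take 4 (3->4 ok)
  t8 'x' -> {0,1}, take 1 (4->1 ok)
  t9 'y' -> {2,3}, take 2 (1->2 ok)
  t10 'x' -> {0,1}, take 0 (2->0 ok)
  t11 'x' -> {0,1}, take 0 (0->0 ok)
  t12 'x' -> {0,1}, take 0 (0->0 ok)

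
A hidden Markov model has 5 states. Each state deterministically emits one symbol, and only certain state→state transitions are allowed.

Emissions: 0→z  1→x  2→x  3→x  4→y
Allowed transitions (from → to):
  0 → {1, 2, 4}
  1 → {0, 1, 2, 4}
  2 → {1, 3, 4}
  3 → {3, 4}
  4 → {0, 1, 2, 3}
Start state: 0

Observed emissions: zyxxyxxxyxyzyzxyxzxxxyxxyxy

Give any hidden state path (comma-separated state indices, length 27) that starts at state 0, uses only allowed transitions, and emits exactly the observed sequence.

0,4,3,3,4,2,1,1,4,3,4,0,4,0,1,4,1,0,1,1,2,4,2,3,4,3,4

  [0] z  {0}  => 0  start
  [1] y  {4}  => 4  0->4 ok
  [2] x  {1,2,3}  => 3  4->3 ok
  [3] x  {1,2,3}  => 3  3->3 ok
  [4] y  {4}  => 4  3->4 ok
  [5] x  {1,2,3}  => 2  4->2 ok
  [6] x  {1,2,3}  => 1  2->1 ok
  [7] x  {1,2,3}  => 1  1->1 ok
  [8] y  {4}  => 4  1->4 ok
  [9] x  {1,2,3}  => 3  4->3 ok
  [10] y  {4}  => 4  3->4 ok
  [11] z  {0}  => 0  4->0 ok
  [12] y  {4}  => 4  0->4 ok
  [13] z  {0}  => 0  4->0 ok
  [14] x  {1,2,3}  => 1  0->1 ok
  [15] y  {4}  => 4  1->4 ok
  [16] x  {1,2,3}  => 1  4->1 ok
  [17] z  {0}  => 0  1->0 ok
  [18] x  {1,2,3}  => 1  0->1 ok
  [19] x  {1,2,3}  => 1  1->1 ok
  [20] x  {1,2,3}  => 2  1->2 ok
  [21] y  {4}  => 4  2->4 ok
  [22] x  {1,2,3}  => 2  4->2 ok
  [23] x  {1,2,3}  => 3  2->3 ok
  [24] y  {4}  => 4  3->4 ok
  [25] x  {1,2,3}  => 3  4->3 ok
  [26] y  {4}  => 4  3->4 ok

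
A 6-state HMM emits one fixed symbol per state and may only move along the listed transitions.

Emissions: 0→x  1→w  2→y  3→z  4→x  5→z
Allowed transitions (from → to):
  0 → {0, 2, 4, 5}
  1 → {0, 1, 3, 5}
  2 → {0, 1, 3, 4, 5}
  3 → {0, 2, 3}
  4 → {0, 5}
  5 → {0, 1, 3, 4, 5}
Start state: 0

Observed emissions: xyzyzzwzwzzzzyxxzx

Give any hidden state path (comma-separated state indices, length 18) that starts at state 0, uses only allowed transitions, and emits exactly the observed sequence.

  [0] x  {0,4}  => 0  start
  [1] y  {2}  => 2  0->2 ok
  [2] z  {3,5}  => 3  2->3 ok
  [3] y  {2}  => 2  3->2 ok
  [4] z  {3,5}  => 5  2->5 ok
  [5] z  {3,5}  => 5  5->5 ok
  [6] w  {1}  => 1  5->1 ok
  [7] z  {3,5}  => 5  1->5 ok
  [8] w  {1}  => 1  5->1 ok
  [9] z  {3,5}  => 3  1->3 ok
  [10] z  {3,5}  => 3  3->3 ok
  [11] z  {3,5}  => 3  3->3 ok
  [12] z  {3,5}  => 3  3->3 ok
  [13] y  {2}  => 2  3->2 ok
  [14] x  {0,4}  => 4  2->4 ok
  [15] x  {0,4}  => 0  4->0 ok
  [16] z  {3,5}  => 5  0->5 ok
  [17] x  {0,4}  => 0  5->0 ok

0,2,3,2,5,5,1,5,1,3,3,3,3,2,4,0,5,0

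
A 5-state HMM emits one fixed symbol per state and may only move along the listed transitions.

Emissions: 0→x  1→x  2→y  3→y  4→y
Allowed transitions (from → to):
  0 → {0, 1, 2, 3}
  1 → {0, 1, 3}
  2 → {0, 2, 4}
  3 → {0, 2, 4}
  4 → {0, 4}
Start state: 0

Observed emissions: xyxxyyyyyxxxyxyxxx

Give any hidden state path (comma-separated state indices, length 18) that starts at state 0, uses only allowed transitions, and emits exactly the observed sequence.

0,2,0,1,3,2,2,2,2,0,1,0,3,0,2,0,0,1

  0: obs=x cand={0,1} pick 0 [start]
  1: obs=y cand={2,3,4} pick 2 [0->2 ok]
  2: obs=x cand={0,1} pick 0 [2->0 ok]
  3: obs=x cand={0,1} pick 1 [0->1 ok]
  4: obs=y cand={2,3,4} pick 3 [1->3 ok]
  5: obs=y cand={2,3,4} pick 2 [3->2 ok]
  6: obs=y cand={2,3,4} pick 2 [2->2 ok]
  7: obs=y cand={2,3,4} pick 2 [2->2 ok]
  8: obs=y cand={2,3,4} pick 2 [2->2 ok]
  9: obs=x cand={0,1} pick 0 [2->0 ok]
  10: obs=x cand={0,1} pick 1 [0->1 ok]
  11: obs=x cand={0,1} pick 0 [1->0 ok]
  12: obs=y cand={2,3,4} pick 3 [0->3 ok]
  13: obs=x cand={0,1} pick 0 [3->0 ok]
  14: obs=y cand={2,3,4} pick 2 [0->2 ok]
  15: obs=x cand={0,1} pick 0 [2->0 ok]
  16: obs=x cand={0,1} pick 0 [0->0 ok]
  17: obs=x cand={0,1} pick 1 [0->1 ok]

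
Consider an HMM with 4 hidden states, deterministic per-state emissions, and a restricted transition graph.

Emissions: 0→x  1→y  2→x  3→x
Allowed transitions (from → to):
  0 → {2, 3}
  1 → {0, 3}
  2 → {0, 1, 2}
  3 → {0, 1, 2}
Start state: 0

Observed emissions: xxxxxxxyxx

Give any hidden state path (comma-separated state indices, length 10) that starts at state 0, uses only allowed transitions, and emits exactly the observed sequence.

  [0] x  {0,2,3}  => 0  start
  [1] x  {0,2,3}  => 3  0->3 ok
  [2] x  {0,2,3}  => 2  3->2 ok
  [3] x  {0,2,3}  => 2  2->2 ok
  [4] x  {0,2,3}  => 0  2->0 ok
  [5] x  {0,2,3}  => 2  0->2 ok
  [6] x  {0,2,3}  => 2  2->2 ok
  [7] y  {1}  => 1  2->1 ok
  [8] x  {0,2,3}  => 0  1->0 ok
  [9] x  {0,2,3}  => 2  0->2 ok

0,3,2,2,0,2,2,1,0,2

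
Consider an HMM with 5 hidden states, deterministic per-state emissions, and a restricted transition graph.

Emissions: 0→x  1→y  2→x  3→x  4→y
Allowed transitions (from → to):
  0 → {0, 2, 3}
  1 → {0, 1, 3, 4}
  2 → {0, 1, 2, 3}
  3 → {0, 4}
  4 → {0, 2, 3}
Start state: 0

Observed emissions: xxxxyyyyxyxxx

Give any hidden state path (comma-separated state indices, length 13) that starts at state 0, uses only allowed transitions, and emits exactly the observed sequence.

  t0 'x' -> {0,2,3}, take 0 (start)
  t1 'x' -> {0,2,3}, take 3 (0->3 ok)
  t2 'x' -> {0,2,3}, take 0 (3->0 ok)
  t3 'x' -> {0,2,3}, take 2 (0->2 ok)
  t4 'y' -> {1,4}, take 1 (2->1 ok)
  t5 'y' -> {1,4}, take 1 (1->1 ok)
  t6 'y' -> {1,4}, take 1 (1->1 ok)
  t7 'y' -> {1,4}, take 4 (1->4 ok)
  t8 'x' -> {0,2,3}, take 3 (4->3 ok)
  t9 'y' -> {1,4}, take 4 (3->4 ok)
  t10 'x' -> {0,2,3}, take 0 (4->0 ok)
  t11 'x' -> {0,2,3}, take 0 (0->0 ok)
  t12 'x' -> {0,2,3}, take 2 (0->2 ok)

0,3,0,2,1,1,1,4,3,4,0,0,2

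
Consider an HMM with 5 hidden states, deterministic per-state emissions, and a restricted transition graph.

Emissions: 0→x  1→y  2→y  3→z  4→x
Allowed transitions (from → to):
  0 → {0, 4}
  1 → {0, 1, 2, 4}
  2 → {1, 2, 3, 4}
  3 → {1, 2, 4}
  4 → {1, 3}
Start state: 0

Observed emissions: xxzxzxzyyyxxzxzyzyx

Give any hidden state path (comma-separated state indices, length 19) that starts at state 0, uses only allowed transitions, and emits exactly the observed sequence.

  0: obs=x cand={0,4} pick 0 [start]
  1: obs=x cand={0,4} pick 4 [0->4 ok]
  2: obs=z cand={3} pick 3 [4->3 ok]
  3: obs=x cand={0,4} pick 4 [3->4 ok]
  4: obs=z cand={3} pick 3 [4->3 ok]
  5: obs=x cand={0,4} pick 4 [3->4 ok]
  6: obs=z cand={3} pick 3 [4->3 ok]
  7: obs=y cand={1,2} pick 1 [3->1 ok]
  8: obs=y cand={1,2} pick 2 [1->2 ok]
  9: obs=y cand={1,2} pick 1 [2->1 ok]
  10: obs=x cand={0,4} pick 0 [1->0 ok]
  11: obs=x cand={0,4} pick 4 [0->4 ok]
  12: obs=z cand={3} pick 3 [4->3 ok]
  13: obs=x cand={0,4} pick 4 [3->4 ok]
  14: obs=z cand={3} pick 3 [4->3 ok]
  15: obs=y cand={1,2} pick 2 [3->2 ok]
  16: obs=z cand={3} pick 3 [2->3 ok]
  17: obs=y cand={1,2} pick 1 [3->1 ok]
  18: obs=x cand={0,4} pick 0 [1->0 ok]

0,4,3,4,3,4,3,1,2,1,0,4,3,4,3,2,3,1,0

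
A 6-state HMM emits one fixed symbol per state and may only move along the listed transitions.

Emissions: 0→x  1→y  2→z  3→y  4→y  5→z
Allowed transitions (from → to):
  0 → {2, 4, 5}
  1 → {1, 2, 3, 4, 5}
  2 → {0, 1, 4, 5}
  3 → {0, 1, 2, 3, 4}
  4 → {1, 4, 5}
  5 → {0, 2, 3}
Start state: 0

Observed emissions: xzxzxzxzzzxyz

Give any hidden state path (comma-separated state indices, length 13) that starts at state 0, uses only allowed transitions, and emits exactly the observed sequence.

0,5,0,5,0,5,0,2,5,2,0,4,5

  t0 'x' -> {0}, take 0 (start)
  t1 'z' -> {2,5}, take 5 (0->5 ok)
  t2 'x' -> {0}, take 0 (5->0 ok)
  t3 'z' -> {2,5}, take 5 (0->5 ok)
  t4 'x' -> {0}, take 0 (5->0 ok)
  t5 'z' -> {2,5}, take 5 (0->5 ok)
  t6 'x' -> {0}, take 0 (5->0 ok)
  t7 'z' -> {2,5}, take 2 (0->2 ok)
  t8 'z' -> {2,5}, take 5 (2->5 ok)
  t9 'z' -> {2,5}, take 2 (5->2 ok)
  t10 'x' -> {0}, take 0 (2->0 ok)
  t11 'y' -> {1,3,4}, take 4 (0->4 ok)
  t12 'z' -> {2,5}, take 5 (4->5 ok)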